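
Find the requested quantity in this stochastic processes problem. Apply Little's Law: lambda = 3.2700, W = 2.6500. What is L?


Little's Law: L = lambda * W
= 3.2700 * 2.6500
= 8.6655

8.6655


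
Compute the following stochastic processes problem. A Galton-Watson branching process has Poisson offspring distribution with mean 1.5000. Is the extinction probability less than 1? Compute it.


Since mu = 1.5000 > 1, extinction prob q < 1.
Solve s = exp(mu*(s-1)) iteratively.
q = 0.4172

0.4172


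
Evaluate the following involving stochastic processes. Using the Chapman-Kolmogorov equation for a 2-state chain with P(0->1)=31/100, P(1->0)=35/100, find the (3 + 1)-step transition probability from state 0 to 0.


P^4 = P^3 * P^1
Computing via matrix multiplication of the transition matrix.
Entry (0,0) of P^4 = 0.5366

0.5366


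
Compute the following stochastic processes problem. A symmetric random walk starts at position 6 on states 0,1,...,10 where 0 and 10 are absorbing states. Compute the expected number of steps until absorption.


For symmetric RW on 0,...,N with absorbing barriers, E(i) = i*(N-i)
E(6) = 6 * 4 = 24

24


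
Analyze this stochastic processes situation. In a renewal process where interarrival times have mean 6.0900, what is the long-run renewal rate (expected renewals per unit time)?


Long-run renewal rate = 1/E(X)
= 1/6.0900
= 0.1642

0.1642


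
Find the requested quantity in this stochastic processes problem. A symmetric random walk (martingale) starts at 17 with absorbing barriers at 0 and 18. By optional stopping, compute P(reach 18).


By optional stopping theorem: E(M at tau) = M(0) = 17
P(hit 18)*18 + P(hit 0)*0 = 17
P(hit 18) = (17 - 0)/(18 - 0) = 17/18 = 0.9444

0.9444


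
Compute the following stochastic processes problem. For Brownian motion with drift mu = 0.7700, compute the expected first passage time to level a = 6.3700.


Expected first passage time = a/mu
= 6.3700/0.7700
= 8.2727

8.2727


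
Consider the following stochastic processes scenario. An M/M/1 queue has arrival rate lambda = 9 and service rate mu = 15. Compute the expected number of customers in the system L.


rho = 9/15 = 0.6000
L = rho/(1-rho)
= 0.6000/0.4000
= 1.5000

1.5000


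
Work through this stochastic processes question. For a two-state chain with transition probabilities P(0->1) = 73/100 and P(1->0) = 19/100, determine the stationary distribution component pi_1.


Stationary distribution: pi_0 = p10/(p01+p10), pi_1 = p01/(p01+p10)
p01 = 0.7300, p10 = 0.1900
pi_1 = 0.7935

0.7935


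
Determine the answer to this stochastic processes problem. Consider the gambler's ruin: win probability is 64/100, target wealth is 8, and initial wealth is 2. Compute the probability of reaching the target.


Gambler's ruin formula:
r = q/p = 0.3600/0.6400 = 0.5625
P(win) = (1 - r^i)/(1 - r^N)
= (1 - 0.5625^2)/(1 - 0.5625^8)
= 0.6905

0.6905


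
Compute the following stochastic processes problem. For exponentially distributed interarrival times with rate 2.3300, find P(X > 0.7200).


P(X > t) = exp(-lambda * t)
= exp(-2.3300 * 0.7200)
= exp(-1.6776) = 0.1868

0.1868


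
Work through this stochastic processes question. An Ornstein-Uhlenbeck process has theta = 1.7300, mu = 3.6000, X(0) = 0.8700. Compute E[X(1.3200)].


E[X(t)] = mu + (X(0) - mu)*exp(-theta*t)
= 3.6000 + (0.8700 - 3.6000)*exp(-1.7300*1.3200)
= 3.6000 + -2.7300 * 0.1019
= 3.3218

3.3218


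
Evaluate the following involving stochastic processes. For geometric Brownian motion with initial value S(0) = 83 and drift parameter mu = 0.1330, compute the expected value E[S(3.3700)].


E[S(t)] = S(0) * exp(mu * t)
= 83 * exp(0.1330 * 3.3700)
= 83 * 1.5655
= 129.9371

129.9371


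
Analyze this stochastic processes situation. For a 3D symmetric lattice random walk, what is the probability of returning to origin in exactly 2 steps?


P(return in 2 steps) = P(reverse first step) = 1/(2d)
= 1/6
= 0.1667

0.1667


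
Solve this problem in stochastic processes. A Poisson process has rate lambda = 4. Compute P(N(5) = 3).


P(N(t)=k) = (lambda*t)^k * exp(-lambda*t) / k!
lambda*t = 20
= 20^3 * exp(-20) / 3!
= 8000 * 2.0612e-09 / 6
= 2.7482e-06

2.7482e-06


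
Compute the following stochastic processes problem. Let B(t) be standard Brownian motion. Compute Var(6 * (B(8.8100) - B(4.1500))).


Var(alpha*(B(t)-B(s))) = alpha^2 * (t-s)
= 6^2 * (8.8100 - 4.1500)
= 36 * 4.6600
= 167.7600

167.7600


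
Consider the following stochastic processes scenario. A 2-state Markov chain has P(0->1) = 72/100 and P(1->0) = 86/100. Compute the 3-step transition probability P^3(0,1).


Computing P^3 by matrix multiplication.
P = [[0.2800, 0.7200], [0.8600, 0.1400]]
After raising P to the power 3:
P^3(0,1) = 0.5446

0.5446


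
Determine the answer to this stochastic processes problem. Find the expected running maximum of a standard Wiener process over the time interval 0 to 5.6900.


E(max B(s)) = sqrt(2t/pi)
= sqrt(2*5.6900/pi)
= sqrt(3.6224)
= 1.9033

1.9033


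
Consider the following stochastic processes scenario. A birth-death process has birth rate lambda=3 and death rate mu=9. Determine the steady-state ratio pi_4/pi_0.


For birth-death process, pi_n/pi_0 = (lambda/mu)^n
= (3/9)^4
= 0.0123

0.0123


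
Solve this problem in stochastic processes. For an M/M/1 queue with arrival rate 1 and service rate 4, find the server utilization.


rho = lambda/mu
= 1/4
= 0.2500

0.2500


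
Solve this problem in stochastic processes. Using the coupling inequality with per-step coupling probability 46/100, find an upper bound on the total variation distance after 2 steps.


TV distance bound <= (1-delta)^n
= (1 - 0.4600)^2
= 0.5400^2
= 0.2916

0.2916


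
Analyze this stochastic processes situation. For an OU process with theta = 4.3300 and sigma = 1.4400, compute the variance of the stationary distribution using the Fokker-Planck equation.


Stationary variance = sigma^2 / (2*theta)
= 1.4400^2 / (2*4.3300)
= 2.0736 / 8.6600
= 0.2394

0.2394


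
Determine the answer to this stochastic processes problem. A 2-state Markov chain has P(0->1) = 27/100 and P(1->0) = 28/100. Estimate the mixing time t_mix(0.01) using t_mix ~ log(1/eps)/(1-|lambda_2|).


lambda_2 = |1 - p01 - p10| = |1 - 0.2700 - 0.2800| = 0.4500
t_mix ~ log(1/eps)/(1 - |lambda_2|)
= log(100)/(1 - 0.4500) = 4.6052/0.5500
= 8.3730

8.3730


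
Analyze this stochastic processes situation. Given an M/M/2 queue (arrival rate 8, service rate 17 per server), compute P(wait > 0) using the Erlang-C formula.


a = lambda/mu = 0.4706
rho = a/c = 0.2353
Erlang-C formula applied:
C(c,a) = 0.0896

0.0896


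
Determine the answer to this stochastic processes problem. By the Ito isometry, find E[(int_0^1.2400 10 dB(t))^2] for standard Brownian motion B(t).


By Ito isometry: E[(int f dB)^2] = int f^2 dt
= 10^2 * 1.2400
= 100 * 1.2400 = 124.0000

124.0000


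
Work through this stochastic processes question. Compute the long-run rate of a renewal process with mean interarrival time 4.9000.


Long-run renewal rate = 1/E(X)
= 1/4.9000
= 0.2041

0.2041


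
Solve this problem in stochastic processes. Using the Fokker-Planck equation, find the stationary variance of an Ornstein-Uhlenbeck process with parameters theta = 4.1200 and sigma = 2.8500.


Stationary variance = sigma^2 / (2*theta)
= 2.8500^2 / (2*4.1200)
= 8.1225 / 8.2400
= 0.9857

0.9857


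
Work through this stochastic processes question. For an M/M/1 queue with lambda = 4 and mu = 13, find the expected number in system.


rho = 4/13 = 0.3077
L = rho/(1-rho)
= 0.3077/0.6923
= 0.4444

0.4444


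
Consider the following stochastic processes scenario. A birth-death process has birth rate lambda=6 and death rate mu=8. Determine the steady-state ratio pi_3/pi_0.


For birth-death process, pi_n/pi_0 = (lambda/mu)^n
= (6/8)^3
= 0.4219

0.4219


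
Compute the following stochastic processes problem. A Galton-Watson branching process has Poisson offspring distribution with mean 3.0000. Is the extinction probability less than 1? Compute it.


Since mu = 3.0000 > 1, extinction prob q < 1.
Solve s = exp(mu*(s-1)) iteratively.
q = 0.0595

0.0595


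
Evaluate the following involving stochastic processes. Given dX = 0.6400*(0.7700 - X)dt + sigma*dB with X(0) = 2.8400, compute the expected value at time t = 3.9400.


E[X(t)] = mu + (X(0) - mu)*exp(-theta*t)
= 0.7700 + (2.8400 - 0.7700)*exp(-0.6400*3.9400)
= 0.7700 + 2.0700 * 0.0803
= 0.9363

0.9363


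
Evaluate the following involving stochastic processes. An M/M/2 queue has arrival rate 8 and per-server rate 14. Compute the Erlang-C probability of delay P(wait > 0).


a = lambda/mu = 0.5714
rho = a/c = 0.2857
Erlang-C formula applied:
C(c,a) = 0.1270

0.1270


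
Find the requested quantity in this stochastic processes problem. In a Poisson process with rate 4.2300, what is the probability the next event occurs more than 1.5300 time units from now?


P(X > t) = exp(-lambda * t)
= exp(-4.2300 * 1.5300)
= exp(-6.4719) = 0.0015

0.0015


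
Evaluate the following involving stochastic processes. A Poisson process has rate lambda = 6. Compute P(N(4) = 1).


P(N(t)=k) = (lambda*t)^k * exp(-lambda*t) / k!
lambda*t = 24
= 24^1 * exp(-24) / 1!
= 24 * 3.7751e-11 / 1
= 9.0603e-10

9.0603e-10


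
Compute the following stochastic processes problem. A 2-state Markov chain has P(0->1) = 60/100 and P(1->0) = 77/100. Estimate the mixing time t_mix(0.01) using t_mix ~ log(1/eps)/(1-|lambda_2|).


lambda_2 = |1 - p01 - p10| = |1 - 0.6000 - 0.7700| = 0.3700
t_mix ~ log(1/eps)/(1 - |lambda_2|)
= log(100)/(1 - 0.3700) = 4.6052/0.6300
= 7.3098

7.3098


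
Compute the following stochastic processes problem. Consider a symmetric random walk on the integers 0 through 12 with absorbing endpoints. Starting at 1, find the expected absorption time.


For symmetric RW on 0,...,N with absorbing barriers, E(i) = i*(N-i)
E(1) = 1 * 11 = 11

11


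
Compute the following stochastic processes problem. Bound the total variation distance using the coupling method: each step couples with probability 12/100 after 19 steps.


TV distance bound <= (1-delta)^n
= (1 - 0.1200)^19
= 0.8800^19
= 0.0881

0.0881


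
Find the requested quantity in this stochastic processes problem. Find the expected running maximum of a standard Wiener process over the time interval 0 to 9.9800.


E(max B(s)) = sqrt(2t/pi)
= sqrt(2*9.9800/pi)
= sqrt(6.3535)
= 2.5206

2.5206


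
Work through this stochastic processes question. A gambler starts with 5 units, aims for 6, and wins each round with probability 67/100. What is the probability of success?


Gambler's ruin formula:
r = q/p = 0.3300/0.6700 = 0.4925
P(win) = (1 - r^i)/(1 - r^N)
= (1 - 0.4925^5)/(1 - 0.4925^6)
= 0.9851

0.9851


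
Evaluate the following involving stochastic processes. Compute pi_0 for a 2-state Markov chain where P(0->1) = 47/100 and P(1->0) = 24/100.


Stationary distribution: pi_0 = p10/(p01+p10), pi_1 = p01/(p01+p10)
p01 = 0.4700, p10 = 0.2400
pi_0 = 0.3380

0.3380


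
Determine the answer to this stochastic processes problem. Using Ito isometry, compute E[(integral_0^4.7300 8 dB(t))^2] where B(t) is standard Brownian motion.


By Ito isometry: E[(int f dB)^2] = int f^2 dt
= 8^2 * 4.7300
= 64 * 4.7300 = 302.7200

302.7200


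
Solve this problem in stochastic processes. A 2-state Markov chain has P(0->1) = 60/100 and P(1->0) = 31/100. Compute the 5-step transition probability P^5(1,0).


Computing P^5 by matrix multiplication.
P = [[0.4000, 0.6000], [0.3100, 0.6900]]
After raising P to the power 5:
P^5(1,0) = 0.3407

0.3407


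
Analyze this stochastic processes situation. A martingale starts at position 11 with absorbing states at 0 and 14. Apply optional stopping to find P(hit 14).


By optional stopping theorem: E(M at tau) = M(0) = 11
P(hit 14)*14 + P(hit 0)*0 = 11
P(hit 14) = (11 - 0)/(14 - 0) = 11/14 = 0.7857

0.7857


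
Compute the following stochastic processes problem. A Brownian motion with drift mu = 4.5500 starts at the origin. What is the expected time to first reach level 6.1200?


Expected first passage time = a/mu
= 6.1200/4.5500
= 1.3451

1.3451


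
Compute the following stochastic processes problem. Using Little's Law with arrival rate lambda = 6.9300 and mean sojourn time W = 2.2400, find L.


Little's Law: L = lambda * W
= 6.9300 * 2.2400
= 15.5232

15.5232


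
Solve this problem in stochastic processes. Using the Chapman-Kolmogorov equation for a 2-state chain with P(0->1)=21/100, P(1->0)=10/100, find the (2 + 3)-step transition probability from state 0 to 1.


P^5 = P^2 * P^3
Computing via matrix multiplication of the transition matrix.
Entry (0,1) of P^5 = 0.5715

0.5715


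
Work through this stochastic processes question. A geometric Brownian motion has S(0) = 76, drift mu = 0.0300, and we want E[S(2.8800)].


E[S(t)] = S(0) * exp(mu * t)
= 76 * exp(0.0300 * 2.8800)
= 76 * 1.0902
= 82.8584

82.8584


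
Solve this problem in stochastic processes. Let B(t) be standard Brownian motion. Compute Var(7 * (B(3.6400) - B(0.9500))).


Var(alpha*(B(t)-B(s))) = alpha^2 * (t-s)
= 7^2 * (3.6400 - 0.9500)
= 49 * 2.6900
= 131.8100

131.8100


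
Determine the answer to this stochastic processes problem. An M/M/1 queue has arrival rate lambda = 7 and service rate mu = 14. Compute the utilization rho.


rho = lambda/mu
= 7/14
= 0.5000

0.5000


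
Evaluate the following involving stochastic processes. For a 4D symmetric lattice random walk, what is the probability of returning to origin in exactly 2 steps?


P(return in 2 steps) = P(reverse first step) = 1/(2d)
= 1/8
= 0.1250

0.1250


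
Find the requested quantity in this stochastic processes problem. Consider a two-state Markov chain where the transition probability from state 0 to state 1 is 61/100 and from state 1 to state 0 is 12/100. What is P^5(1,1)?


Computing P^5 by matrix multiplication.
P = [[0.3900, 0.6100], [0.1200, 0.8800]]
After raising P to the power 5:
P^5(1,1) = 0.8359

0.8359


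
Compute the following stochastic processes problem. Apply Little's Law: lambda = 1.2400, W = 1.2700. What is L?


Little's Law: L = lambda * W
= 1.2400 * 1.2700
= 1.5748

1.5748


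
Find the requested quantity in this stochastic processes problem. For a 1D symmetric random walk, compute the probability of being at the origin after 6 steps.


P(S(6) = 0) = C(6,3) / 4^3
= 20 / 64
= 0.3125

0.3125


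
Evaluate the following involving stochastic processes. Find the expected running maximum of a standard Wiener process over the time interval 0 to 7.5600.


E(max B(s)) = sqrt(2t/pi)
= sqrt(2*7.5600/pi)
= sqrt(4.8128)
= 2.1938

2.1938


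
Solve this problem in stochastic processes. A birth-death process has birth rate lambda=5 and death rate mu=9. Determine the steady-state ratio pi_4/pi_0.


For birth-death process, pi_n/pi_0 = (lambda/mu)^n
= (5/9)^4
= 0.0953

0.0953


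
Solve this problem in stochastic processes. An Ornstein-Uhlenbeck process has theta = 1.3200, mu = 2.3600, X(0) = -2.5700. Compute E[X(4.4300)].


E[X(t)] = mu + (X(0) - mu)*exp(-theta*t)
= 2.3600 + (-2.5700 - 2.3600)*exp(-1.3200*4.4300)
= 2.3600 + -4.9300 * 0.0029
= 2.3458

2.3458


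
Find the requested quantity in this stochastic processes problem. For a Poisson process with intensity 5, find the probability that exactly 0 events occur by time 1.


P(N(t)=k) = (lambda*t)^k * exp(-lambda*t) / k!
lambda*t = 5
= 5^0 * exp(-5) / 0!
= 1 * 0.0067 / 1
= 0.0067

0.0067


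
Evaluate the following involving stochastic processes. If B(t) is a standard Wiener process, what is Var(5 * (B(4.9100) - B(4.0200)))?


Var(alpha*(B(t)-B(s))) = alpha^2 * (t-s)
= 5^2 * (4.9100 - 4.0200)
= 25 * 0.8900
= 22.2500

22.2500


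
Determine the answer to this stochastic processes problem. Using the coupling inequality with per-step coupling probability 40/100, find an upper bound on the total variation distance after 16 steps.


TV distance bound <= (1-delta)^n
= (1 - 0.4000)^16
= 0.6000^16
= 2.8211e-04

2.8211e-04


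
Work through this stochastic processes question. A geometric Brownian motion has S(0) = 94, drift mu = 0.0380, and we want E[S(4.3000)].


E[S(t)] = S(0) * exp(mu * t)
= 94 * exp(0.0380 * 4.3000)
= 94 * 1.1775
= 110.6857

110.6857


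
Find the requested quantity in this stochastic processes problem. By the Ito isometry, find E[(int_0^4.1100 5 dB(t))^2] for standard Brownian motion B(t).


By Ito isometry: E[(int f dB)^2] = int f^2 dt
= 5^2 * 4.1100
= 25 * 4.1100 = 102.7500

102.7500


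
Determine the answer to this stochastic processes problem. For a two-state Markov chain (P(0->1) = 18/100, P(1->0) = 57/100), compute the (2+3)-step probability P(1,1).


P^5 = P^2 * P^3
Computing via matrix multiplication of the transition matrix.
Entry (1,1) of P^5 = 0.2407

0.2407


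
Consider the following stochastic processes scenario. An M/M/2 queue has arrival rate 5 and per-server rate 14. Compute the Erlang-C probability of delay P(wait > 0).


a = lambda/mu = 0.3571
rho = a/c = 0.1786
Erlang-C formula applied:
C(c,a) = 0.0541

0.0541


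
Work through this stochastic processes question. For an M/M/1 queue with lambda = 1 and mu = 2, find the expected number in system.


rho = 1/2 = 0.5000
L = rho/(1-rho)
= 0.5000/0.5000
= 1.0000

1.0000


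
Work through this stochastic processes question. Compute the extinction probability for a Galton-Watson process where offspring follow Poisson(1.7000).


Since mu = 1.7000 > 1, extinction prob q < 1.
Solve s = exp(mu*(s-1)) iteratively.
q = 0.3088

0.3088


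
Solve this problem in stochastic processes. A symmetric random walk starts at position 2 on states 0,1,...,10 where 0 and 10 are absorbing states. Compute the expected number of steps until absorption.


For symmetric RW on 0,...,N with absorbing barriers, E(i) = i*(N-i)
E(2) = 2 * 8 = 16

16


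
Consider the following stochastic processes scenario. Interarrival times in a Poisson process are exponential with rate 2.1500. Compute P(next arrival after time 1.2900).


P(X > t) = exp(-lambda * t)
= exp(-2.1500 * 1.2900)
= exp(-2.7735) = 0.0624

0.0624


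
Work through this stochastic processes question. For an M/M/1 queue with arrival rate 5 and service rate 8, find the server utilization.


rho = lambda/mu
= 5/8
= 0.6250

0.6250


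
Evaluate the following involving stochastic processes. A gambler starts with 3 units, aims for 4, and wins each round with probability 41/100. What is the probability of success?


Gambler's ruin formula:
r = q/p = 0.5900/0.4100 = 1.4390
P(win) = (1 - r^i)/(1 - r^N)
= (1 - 1.4390^3)/(1 - 1.4390^4)
= 0.6021

0.6021


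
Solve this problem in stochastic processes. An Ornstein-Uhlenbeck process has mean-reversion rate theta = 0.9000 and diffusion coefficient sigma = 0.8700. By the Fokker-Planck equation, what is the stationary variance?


Stationary variance = sigma^2 / (2*theta)
= 0.8700^2 / (2*0.9000)
= 0.7569 / 1.8000
= 0.4205

0.4205


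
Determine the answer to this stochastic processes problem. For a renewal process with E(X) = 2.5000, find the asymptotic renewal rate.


Long-run renewal rate = 1/E(X)
= 1/2.5000
= 0.4000

0.4000


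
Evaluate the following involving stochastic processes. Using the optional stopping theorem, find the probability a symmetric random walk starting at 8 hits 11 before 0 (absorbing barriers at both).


By optional stopping theorem: E(M at tau) = M(0) = 8
P(hit 11)*11 + P(hit 0)*0 = 8
P(hit 11) = (8 - 0)/(11 - 0) = 8/11 = 0.7273

0.7273


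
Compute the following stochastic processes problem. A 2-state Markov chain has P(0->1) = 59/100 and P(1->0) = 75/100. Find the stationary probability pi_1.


Stationary distribution: pi_0 = p10/(p01+p10), pi_1 = p01/(p01+p10)
p01 = 0.5900, p10 = 0.7500
pi_1 = 0.4403

0.4403


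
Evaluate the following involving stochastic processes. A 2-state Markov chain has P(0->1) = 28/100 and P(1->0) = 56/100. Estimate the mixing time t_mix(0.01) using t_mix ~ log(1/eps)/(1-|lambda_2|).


lambda_2 = |1 - p01 - p10| = |1 - 0.2800 - 0.5600| = 0.1600
t_mix ~ log(1/eps)/(1 - |lambda_2|)
= log(100)/(1 - 0.1600) = 4.6052/0.8400
= 5.4823

5.4823


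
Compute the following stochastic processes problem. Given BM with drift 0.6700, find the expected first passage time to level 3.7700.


Expected first passage time = a/mu
= 3.7700/0.6700
= 5.6269

5.6269


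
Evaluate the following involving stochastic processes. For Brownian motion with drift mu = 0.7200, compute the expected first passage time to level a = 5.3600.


Expected first passage time = a/mu
= 5.3600/0.7200
= 7.4444

7.4444


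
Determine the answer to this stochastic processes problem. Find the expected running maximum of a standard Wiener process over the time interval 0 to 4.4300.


E(max B(s)) = sqrt(2t/pi)
= sqrt(2*4.4300/pi)
= sqrt(2.8202)
= 1.6794

1.6794


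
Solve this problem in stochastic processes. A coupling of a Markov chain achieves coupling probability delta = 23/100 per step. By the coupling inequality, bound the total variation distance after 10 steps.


TV distance bound <= (1-delta)^n
= (1 - 0.2300)^10
= 0.7700^10
= 0.0733

0.0733


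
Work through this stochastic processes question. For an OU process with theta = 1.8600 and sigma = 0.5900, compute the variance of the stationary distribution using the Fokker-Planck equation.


Stationary variance = sigma^2 / (2*theta)
= 0.5900^2 / (2*1.8600)
= 0.3481 / 3.7200
= 0.0936

0.0936


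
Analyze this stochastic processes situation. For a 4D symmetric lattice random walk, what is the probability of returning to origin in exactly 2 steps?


P(return in 2 steps) = P(reverse first step) = 1/(2d)
= 1/8
= 0.1250

0.1250


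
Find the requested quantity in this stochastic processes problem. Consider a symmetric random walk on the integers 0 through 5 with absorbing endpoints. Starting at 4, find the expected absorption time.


For symmetric RW on 0,...,N with absorbing barriers, E(i) = i*(N-i)
E(4) = 4 * 1 = 4

4


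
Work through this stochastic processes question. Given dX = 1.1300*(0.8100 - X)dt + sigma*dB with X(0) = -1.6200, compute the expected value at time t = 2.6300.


E[X(t)] = mu + (X(0) - mu)*exp(-theta*t)
= 0.8100 + (-1.6200 - 0.8100)*exp(-1.1300*2.6300)
= 0.8100 + -2.4300 * 0.0512
= 0.6856

0.6856


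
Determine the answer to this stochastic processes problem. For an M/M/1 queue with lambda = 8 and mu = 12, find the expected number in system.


rho = 8/12 = 0.6667
L = rho/(1-rho)
= 0.6667/0.3333
= 2.0000

2.0000


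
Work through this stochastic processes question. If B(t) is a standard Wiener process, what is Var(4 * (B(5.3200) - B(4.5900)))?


Var(alpha*(B(t)-B(s))) = alpha^2 * (t-s)
= 4^2 * (5.3200 - 4.5900)
= 16 * 0.7300
= 11.6800

11.6800


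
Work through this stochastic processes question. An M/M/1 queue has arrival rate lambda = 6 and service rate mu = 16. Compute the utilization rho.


rho = lambda/mu
= 6/16
= 0.3750

0.3750


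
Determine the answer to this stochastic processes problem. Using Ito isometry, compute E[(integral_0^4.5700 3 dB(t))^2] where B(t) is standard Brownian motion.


By Ito isometry: E[(int f dB)^2] = int f^2 dt
= 3^2 * 4.5700
= 9 * 4.5700 = 41.1300

41.1300


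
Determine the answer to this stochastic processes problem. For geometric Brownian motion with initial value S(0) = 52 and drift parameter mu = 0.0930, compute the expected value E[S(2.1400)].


E[S(t)] = S(0) * exp(mu * t)
= 52 * exp(0.0930 * 2.1400)
= 52 * 1.2202
= 63.4507

63.4507


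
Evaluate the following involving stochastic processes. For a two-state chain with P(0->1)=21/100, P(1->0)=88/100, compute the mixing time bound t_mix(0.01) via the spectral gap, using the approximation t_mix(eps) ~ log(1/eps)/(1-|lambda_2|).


lambda_2 = |1 - p01 - p10| = |1 - 0.2100 - 0.8800| = 0.0900
t_mix ~ log(1/eps)/(1 - |lambda_2|)
= log(100)/(1 - 0.0900) = 4.6052/0.9100
= 5.0606

5.0606


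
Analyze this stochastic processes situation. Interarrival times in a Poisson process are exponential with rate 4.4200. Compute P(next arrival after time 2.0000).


P(X > t) = exp(-lambda * t)
= exp(-4.4200 * 2.0000)
= exp(-8.8400) = 1.4482e-04

1.4482e-04


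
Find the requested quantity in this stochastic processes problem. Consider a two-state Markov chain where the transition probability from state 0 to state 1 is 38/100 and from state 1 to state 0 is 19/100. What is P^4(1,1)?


Computing P^4 by matrix multiplication.
P = [[0.6200, 0.3800], [0.1900, 0.8100]]
After raising P to the power 4:
P^4(1,1) = 0.6781

0.6781


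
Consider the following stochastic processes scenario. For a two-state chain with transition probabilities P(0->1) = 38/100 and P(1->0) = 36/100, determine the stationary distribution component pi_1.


Stationary distribution: pi_0 = p10/(p01+p10), pi_1 = p01/(p01+p10)
p01 = 0.3800, p10 = 0.3600
pi_1 = 0.5135

0.5135


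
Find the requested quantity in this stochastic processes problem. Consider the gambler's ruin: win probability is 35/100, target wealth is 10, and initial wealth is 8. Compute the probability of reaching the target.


Gambler's ruin formula:
r = q/p = 0.6500/0.3500 = 1.8571
P(win) = (1 - r^i)/(1 - r^N)
= (1 - 1.8571^8)/(1 - 1.8571^10)
= 0.2885

0.2885


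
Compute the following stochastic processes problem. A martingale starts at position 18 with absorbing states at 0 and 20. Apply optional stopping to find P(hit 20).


By optional stopping theorem: E(M at tau) = M(0) = 18
P(hit 20)*20 + P(hit 0)*0 = 18
P(hit 20) = (18 - 0)/(20 - 0) = 9/10 = 0.9000

0.9000


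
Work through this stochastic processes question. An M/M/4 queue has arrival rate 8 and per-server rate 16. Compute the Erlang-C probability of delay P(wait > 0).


a = lambda/mu = 0.5000
rho = a/c = 0.1250
Erlang-C formula applied:
C(c,a) = 0.0018

0.0018


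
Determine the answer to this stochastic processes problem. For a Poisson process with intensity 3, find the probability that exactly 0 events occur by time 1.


P(N(t)=k) = (lambda*t)^k * exp(-lambda*t) / k!
lambda*t = 3
= 3^0 * exp(-3) / 0!
= 1 * 0.0498 / 1
= 0.0498

0.0498


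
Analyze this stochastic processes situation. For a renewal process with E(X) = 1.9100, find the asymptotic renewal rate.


Long-run renewal rate = 1/E(X)
= 1/1.9100
= 0.5236

0.5236


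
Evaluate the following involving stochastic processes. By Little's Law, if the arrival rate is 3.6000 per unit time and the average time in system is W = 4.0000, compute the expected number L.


Little's Law: L = lambda * W
= 3.6000 * 4.0000
= 14.4000

14.4000


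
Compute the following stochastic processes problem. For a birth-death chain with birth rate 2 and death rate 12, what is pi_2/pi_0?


For birth-death process, pi_n/pi_0 = (lambda/mu)^n
= (2/12)^2
= 0.0278

0.0278


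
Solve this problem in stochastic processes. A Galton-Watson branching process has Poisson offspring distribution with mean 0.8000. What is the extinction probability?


Since mu = 0.8000 <= 1, extinction probability = 1.

1.0000


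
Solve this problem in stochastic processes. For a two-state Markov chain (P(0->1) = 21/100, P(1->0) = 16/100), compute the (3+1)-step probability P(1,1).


P^4 = P^3 * P^1
Computing via matrix multiplication of the transition matrix.
Entry (1,1) of P^4 = 0.6357

0.6357


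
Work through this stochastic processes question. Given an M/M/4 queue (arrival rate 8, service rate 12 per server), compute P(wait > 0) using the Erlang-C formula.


a = lambda/mu = 0.6667
rho = a/c = 0.1667
Erlang-C formula applied:
C(c,a) = 0.0051

0.0051


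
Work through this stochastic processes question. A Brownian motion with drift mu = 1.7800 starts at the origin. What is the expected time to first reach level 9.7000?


Expected first passage time = a/mu
= 9.7000/1.7800
= 5.4494

5.4494


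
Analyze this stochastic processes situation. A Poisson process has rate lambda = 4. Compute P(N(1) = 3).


P(N(t)=k) = (lambda*t)^k * exp(-lambda*t) / k!
lambda*t = 4
= 4^3 * exp(-4) / 3!
= 64 * 0.0183 / 6
= 0.1954

0.1954


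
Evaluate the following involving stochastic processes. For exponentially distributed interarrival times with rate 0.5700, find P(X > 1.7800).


P(X > t) = exp(-lambda * t)
= exp(-0.5700 * 1.7800)
= exp(-1.0146) = 0.3625

0.3625


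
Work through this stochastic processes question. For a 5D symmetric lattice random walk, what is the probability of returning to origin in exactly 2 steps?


P(return in 2 steps) = P(reverse first step) = 1/(2d)
= 1/10
= 0.1000

0.1000


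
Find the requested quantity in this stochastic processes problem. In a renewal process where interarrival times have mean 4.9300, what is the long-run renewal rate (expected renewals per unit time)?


Long-run renewal rate = 1/E(X)
= 1/4.9300
= 0.2028

0.2028


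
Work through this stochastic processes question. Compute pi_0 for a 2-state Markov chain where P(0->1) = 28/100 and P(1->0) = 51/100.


Stationary distribution: pi_0 = p10/(p01+p10), pi_1 = p01/(p01+p10)
p01 = 0.2800, p10 = 0.5100
pi_0 = 0.6456

0.6456


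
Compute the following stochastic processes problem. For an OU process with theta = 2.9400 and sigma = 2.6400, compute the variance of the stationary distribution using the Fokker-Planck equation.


Stationary variance = sigma^2 / (2*theta)
= 2.6400^2 / (2*2.9400)
= 6.9696 / 5.8800
= 1.1853

1.1853


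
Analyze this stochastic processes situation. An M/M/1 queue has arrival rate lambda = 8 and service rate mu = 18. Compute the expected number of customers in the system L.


rho = 8/18 = 0.4444
L = rho/(1-rho)
= 0.4444/0.5556
= 0.8000

0.8000


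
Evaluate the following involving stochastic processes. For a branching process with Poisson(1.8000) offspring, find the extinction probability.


Since mu = 1.8000 > 1, extinction prob q < 1.
Solve s = exp(mu*(s-1)) iteratively.
q = 0.2676

0.2676


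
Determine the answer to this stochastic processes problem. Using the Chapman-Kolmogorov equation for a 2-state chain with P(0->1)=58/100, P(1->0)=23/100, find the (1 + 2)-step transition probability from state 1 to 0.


P^3 = P^1 * P^2
Computing via matrix multiplication of the transition matrix.
Entry (1,0) of P^3 = 0.2820

0.2820


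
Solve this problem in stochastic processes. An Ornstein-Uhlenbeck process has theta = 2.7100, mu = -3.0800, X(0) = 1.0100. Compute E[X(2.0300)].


E[X(t)] = mu + (X(0) - mu)*exp(-theta*t)
= -3.0800 + (1.0100 - -3.0800)*exp(-2.7100*2.0300)
= -3.0800 + 4.0900 * 0.0041
= -3.0633

-3.0633


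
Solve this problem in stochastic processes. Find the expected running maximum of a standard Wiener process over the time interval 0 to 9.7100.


E(max B(s)) = sqrt(2t/pi)
= sqrt(2*9.7100/pi)
= sqrt(6.1816)
= 2.4863

2.4863


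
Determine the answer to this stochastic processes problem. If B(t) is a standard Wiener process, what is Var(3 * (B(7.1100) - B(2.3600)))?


Var(alpha*(B(t)-B(s))) = alpha^2 * (t-s)
= 3^2 * (7.1100 - 2.3600)
= 9 * 4.7500
= 42.7500

42.7500


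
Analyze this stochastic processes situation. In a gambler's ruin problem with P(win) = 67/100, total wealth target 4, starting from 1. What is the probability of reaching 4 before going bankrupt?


Gambler's ruin formula:
r = q/p = 0.3300/0.6700 = 0.4925
P(win) = (1 - r^i)/(1 - r^N)
= (1 - 0.4925^1)/(1 - 0.4925^4)
= 0.5392

0.5392


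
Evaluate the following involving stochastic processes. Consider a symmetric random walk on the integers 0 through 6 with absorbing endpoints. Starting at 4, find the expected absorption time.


For symmetric RW on 0,...,N with absorbing barriers, E(i) = i*(N-i)
E(4) = 4 * 2 = 8

8


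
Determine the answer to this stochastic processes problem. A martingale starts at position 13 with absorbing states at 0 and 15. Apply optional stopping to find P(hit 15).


By optional stopping theorem: E(M at tau) = M(0) = 13
P(hit 15)*15 + P(hit 0)*0 = 13
P(hit 15) = (13 - 0)/(15 - 0) = 13/15 = 0.8667

0.8667


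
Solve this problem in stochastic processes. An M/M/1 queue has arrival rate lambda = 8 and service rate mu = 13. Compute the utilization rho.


rho = lambda/mu
= 8/13
= 0.6154

0.6154


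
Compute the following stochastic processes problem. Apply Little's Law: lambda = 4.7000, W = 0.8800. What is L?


Little's Law: L = lambda * W
= 4.7000 * 0.8800
= 4.1360

4.1360


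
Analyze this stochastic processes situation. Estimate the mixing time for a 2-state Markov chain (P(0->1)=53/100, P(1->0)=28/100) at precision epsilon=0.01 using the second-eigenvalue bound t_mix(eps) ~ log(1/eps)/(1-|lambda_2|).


lambda_2 = |1 - p01 - p10| = |1 - 0.5300 - 0.2800| = 0.1900
t_mix ~ log(1/eps)/(1 - |lambda_2|)
= log(100)/(1 - 0.1900) = 4.6052/0.8100
= 5.6854

5.6854


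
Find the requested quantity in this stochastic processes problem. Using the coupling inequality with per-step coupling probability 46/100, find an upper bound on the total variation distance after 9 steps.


TV distance bound <= (1-delta)^n
= (1 - 0.4600)^9
= 0.5400^9
= 0.0039

0.0039


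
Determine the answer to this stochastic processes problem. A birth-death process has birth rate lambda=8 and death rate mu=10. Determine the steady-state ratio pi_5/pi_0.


For birth-death process, pi_n/pi_0 = (lambda/mu)^n
= (8/10)^5
= 0.3277

0.3277


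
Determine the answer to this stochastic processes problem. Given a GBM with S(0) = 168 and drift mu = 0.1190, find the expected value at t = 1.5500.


E[S(t)] = S(0) * exp(mu * t)
= 168 * exp(0.1190 * 1.5500)
= 168 * 1.2026
= 202.0296

202.0296


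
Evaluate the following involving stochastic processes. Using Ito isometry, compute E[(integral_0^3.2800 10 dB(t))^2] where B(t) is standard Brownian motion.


By Ito isometry: E[(int f dB)^2] = int f^2 dt
= 10^2 * 3.2800
= 100 * 3.2800 = 328.0000

328.0000


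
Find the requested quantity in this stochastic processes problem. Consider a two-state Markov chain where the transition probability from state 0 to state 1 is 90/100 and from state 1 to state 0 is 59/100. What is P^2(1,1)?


Computing P^2 by matrix multiplication.
P = [[0.1000, 0.9000], [0.5900, 0.4100]]
After raising P to the power 2:
P^2(1,1) = 0.6991

0.6991


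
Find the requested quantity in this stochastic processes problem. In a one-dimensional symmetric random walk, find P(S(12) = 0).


P(S(12) = 0) = C(12,6) / 4^6
= 924 / 4096
= 0.2256

0.2256


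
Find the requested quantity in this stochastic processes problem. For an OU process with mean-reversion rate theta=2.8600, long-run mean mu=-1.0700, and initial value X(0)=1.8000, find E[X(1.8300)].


E[X(t)] = mu + (X(0) - mu)*exp(-theta*t)
= -1.0700 + (1.8000 - -1.0700)*exp(-2.8600*1.8300)
= -1.0700 + 2.8700 * 0.0053
= -1.0547

-1.0547


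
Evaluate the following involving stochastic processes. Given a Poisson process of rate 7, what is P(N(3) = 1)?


P(N(t)=k) = (lambda*t)^k * exp(-lambda*t) / k!
lambda*t = 21
= 21^1 * exp(-21) / 1!
= 21 * 7.5826e-10 / 1
= 1.5923e-08

1.5923e-08


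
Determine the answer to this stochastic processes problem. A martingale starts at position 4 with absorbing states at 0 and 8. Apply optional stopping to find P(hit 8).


By optional stopping theorem: E(M at tau) = M(0) = 4
P(hit 8)*8 + P(hit 0)*0 = 4
P(hit 8) = (4 - 0)/(8 - 0) = 1/2 = 0.5000

0.5000


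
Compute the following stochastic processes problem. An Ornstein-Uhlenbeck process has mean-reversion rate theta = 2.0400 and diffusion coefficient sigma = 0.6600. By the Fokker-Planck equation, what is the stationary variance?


Stationary variance = sigma^2 / (2*theta)
= 0.6600^2 / (2*2.0400)
= 0.4356 / 4.0800
= 0.1068

0.1068


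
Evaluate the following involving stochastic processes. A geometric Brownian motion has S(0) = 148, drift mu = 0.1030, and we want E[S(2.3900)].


E[S(t)] = S(0) * exp(mu * t)
= 148 * exp(0.1030 * 2.3900)
= 148 * 1.2791
= 189.3093

189.3093


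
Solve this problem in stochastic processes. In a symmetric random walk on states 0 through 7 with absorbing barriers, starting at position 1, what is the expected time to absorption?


For symmetric RW on 0,...,N with absorbing barriers, E(i) = i*(N-i)
E(1) = 1 * 6 = 6

6


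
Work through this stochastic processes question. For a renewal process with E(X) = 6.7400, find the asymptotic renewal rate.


Long-run renewal rate = 1/E(X)
= 1/6.7400
= 0.1484

0.1484


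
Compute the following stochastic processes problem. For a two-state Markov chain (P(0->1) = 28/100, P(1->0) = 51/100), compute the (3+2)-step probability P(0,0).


P^5 = P^3 * P^2
Computing via matrix multiplication of the transition matrix.
Entry (0,0) of P^5 = 0.6457

0.6457


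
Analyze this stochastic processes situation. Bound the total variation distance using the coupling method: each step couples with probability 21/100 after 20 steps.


TV distance bound <= (1-delta)^n
= (1 - 0.2100)^20
= 0.7900^20
= 0.0090

0.0090


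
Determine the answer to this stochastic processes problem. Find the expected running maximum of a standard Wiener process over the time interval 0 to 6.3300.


E(max B(s)) = sqrt(2t/pi)
= sqrt(2*6.3300/pi)
= sqrt(4.0298)
= 2.0074

2.0074


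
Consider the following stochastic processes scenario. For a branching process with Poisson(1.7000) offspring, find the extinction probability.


Since mu = 1.7000 > 1, extinction prob q < 1.
Solve s = exp(mu*(s-1)) iteratively.
q = 0.3088

0.3088


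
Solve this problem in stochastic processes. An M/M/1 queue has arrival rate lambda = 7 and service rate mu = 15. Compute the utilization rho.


rho = lambda/mu
= 7/15
= 0.4667

0.4667


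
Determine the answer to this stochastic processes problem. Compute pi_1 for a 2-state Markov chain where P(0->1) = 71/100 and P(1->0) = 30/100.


Stationary distribution: pi_0 = p10/(p01+p10), pi_1 = p01/(p01+p10)
p01 = 0.7100, p10 = 0.3000
pi_1 = 0.7030

0.7030


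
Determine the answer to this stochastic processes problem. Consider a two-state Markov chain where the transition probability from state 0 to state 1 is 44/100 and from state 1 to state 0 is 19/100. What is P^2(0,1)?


Computing P^2 by matrix multiplication.
P = [[0.5600, 0.4400], [0.1900, 0.8100]]
After raising P to the power 2:
P^2(0,1) = 0.6028

0.6028


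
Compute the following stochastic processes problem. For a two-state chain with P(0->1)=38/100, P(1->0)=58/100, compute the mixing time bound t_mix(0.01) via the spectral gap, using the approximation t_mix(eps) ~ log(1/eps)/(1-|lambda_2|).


lambda_2 = |1 - p01 - p10| = |1 - 0.3800 - 0.5800| = 0.0400
t_mix ~ log(1/eps)/(1 - |lambda_2|)
= log(100)/(1 - 0.0400) = 4.6052/0.9600
= 4.7971

4.7971


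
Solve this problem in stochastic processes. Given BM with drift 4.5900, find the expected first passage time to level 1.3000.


Expected first passage time = a/mu
= 1.3000/4.5900
= 0.2832

0.2832


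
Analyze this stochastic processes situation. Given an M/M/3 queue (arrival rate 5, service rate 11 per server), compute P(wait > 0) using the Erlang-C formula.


a = lambda/mu = 0.4545
rho = a/c = 0.1515
Erlang-C formula applied:
C(c,a) = 0.0117

0.0117


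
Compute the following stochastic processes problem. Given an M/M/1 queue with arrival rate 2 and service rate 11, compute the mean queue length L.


rho = 2/11 = 0.1818
L = rho/(1-rho)
= 0.1818/0.8182
= 0.2222

0.2222


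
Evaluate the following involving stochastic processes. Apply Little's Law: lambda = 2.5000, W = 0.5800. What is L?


Little's Law: L = lambda * W
= 2.5000 * 0.5800
= 1.4500

1.4500
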